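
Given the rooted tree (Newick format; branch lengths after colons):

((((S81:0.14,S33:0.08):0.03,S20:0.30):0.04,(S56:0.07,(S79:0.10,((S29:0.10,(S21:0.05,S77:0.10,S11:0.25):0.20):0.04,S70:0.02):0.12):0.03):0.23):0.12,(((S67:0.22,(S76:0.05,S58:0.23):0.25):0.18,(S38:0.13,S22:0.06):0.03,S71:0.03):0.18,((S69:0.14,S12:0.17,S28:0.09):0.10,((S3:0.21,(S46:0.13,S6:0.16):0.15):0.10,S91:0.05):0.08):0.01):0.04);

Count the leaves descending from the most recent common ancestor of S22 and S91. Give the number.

The MRCA of S22 and S91 is the node subtending (((S67,(S76,S58)),(S38,S22),S71),((S69,S12,S28),((S3,(S46,S6)),S91))).
That clade contains 13 terminal taxa: S12, S22, S28, S3, S38, S46, S58, S6, S67, S69, S71, S76, S91.

13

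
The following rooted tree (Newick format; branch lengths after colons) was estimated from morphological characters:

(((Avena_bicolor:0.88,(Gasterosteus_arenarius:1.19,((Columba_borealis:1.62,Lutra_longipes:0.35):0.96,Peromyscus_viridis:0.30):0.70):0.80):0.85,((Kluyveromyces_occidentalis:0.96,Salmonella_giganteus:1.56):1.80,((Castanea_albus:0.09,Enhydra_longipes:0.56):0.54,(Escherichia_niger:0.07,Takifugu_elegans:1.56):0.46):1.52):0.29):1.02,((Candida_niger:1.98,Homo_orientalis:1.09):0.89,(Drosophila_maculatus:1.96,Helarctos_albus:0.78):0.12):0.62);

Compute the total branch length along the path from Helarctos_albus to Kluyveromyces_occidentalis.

5.59

The path runs Helarctos_albus → … → MRCA → … → Kluyveromyces_occidentalis; the MRCA is the root of the tree.
Branch lengths along that path: 0.78 + 0.12 + 0.62 + 1.02 + 0.29 + 1.80 + 0.96 = 5.59.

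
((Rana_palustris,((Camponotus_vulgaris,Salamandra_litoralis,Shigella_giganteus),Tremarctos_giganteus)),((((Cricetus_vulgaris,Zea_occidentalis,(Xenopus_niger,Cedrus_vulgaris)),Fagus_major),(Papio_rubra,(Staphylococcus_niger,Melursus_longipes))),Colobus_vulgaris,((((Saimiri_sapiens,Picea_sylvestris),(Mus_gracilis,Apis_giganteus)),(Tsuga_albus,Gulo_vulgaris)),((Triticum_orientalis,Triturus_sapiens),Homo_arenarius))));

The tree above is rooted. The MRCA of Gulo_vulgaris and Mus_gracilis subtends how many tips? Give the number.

6

The MRCA of Gulo_vulgaris and Mus_gracilis is the node subtending (((Saimiri_sapiens,Picea_sylvestris),(Mus_gracilis,Apis_giganteus)),(Tsuga_albus,Gulo_vulgaris)).
That clade contains 6 terminal taxa: Apis_giganteus, Gulo_vulgaris, Mus_gracilis, Picea_sylvestris, Saimiri_sapiens, Tsuga_albus.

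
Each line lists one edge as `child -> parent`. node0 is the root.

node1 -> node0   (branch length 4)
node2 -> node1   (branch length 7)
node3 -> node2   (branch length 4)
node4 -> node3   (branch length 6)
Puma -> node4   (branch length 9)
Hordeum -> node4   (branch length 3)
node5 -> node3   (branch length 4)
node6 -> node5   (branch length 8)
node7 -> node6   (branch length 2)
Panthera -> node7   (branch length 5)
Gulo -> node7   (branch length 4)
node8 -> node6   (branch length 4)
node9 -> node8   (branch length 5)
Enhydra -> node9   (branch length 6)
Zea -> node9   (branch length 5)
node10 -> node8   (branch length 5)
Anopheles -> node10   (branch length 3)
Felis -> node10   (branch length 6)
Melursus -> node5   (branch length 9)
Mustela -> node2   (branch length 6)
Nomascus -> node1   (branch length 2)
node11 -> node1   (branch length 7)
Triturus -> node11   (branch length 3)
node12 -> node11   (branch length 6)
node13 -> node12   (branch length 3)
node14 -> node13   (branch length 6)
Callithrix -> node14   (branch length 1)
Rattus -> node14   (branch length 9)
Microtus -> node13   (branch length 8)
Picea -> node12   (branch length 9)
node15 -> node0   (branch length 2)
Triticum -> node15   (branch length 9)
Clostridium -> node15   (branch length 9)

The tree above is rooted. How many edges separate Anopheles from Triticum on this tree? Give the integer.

10

The MRCA of Anopheles and Triticum is the root of the tree.
From Anopheles up to that node: 8 branches. From Triticum up to the same node: 2 branches. Total: 8 + 2 = 10.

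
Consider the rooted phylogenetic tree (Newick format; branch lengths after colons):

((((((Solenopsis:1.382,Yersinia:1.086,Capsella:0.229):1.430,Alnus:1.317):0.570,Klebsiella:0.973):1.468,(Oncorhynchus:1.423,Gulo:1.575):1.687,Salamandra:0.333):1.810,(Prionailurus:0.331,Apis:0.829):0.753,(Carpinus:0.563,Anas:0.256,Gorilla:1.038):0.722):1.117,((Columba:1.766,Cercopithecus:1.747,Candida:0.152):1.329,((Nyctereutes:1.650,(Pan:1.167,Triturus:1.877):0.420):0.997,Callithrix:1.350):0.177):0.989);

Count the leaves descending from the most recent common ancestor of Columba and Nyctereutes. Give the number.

7

The MRCA of Columba and Nyctereutes is the node subtending ((Columba,Cercopithecus,Candida),((Nyctereutes,(Pan,Triturus)),Callithrix)).
That clade contains 7 terminal taxa: Callithrix, Candida, Cercopithecus, Columba, Nyctereutes, Pan, Triturus.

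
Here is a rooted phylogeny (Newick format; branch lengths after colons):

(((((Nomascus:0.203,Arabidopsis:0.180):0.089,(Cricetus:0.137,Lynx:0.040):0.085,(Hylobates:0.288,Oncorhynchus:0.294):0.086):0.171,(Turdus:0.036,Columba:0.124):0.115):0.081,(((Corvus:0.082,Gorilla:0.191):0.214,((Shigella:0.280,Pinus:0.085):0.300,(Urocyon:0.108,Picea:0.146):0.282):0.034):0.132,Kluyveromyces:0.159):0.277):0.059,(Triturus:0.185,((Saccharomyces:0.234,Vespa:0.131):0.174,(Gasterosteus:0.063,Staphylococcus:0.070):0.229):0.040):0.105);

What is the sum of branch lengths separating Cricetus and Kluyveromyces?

0.910

The path runs Cricetus → … → MRCA → … → Kluyveromyces; the MRCA is the node subtending ((((Nomascus,Arabidopsis),(Cricetus,Lynx),(Hylobates,Oncorhynchus)),(Turdus,Columba)),(((Corvus,Gorilla),((Shigella,Pinus),(Urocyon,Picea))),Kluyveromyces)).
Branch lengths along that path: 0.137 + 0.085 + 0.171 + 0.081 + 0.277 + 0.159 = 0.910.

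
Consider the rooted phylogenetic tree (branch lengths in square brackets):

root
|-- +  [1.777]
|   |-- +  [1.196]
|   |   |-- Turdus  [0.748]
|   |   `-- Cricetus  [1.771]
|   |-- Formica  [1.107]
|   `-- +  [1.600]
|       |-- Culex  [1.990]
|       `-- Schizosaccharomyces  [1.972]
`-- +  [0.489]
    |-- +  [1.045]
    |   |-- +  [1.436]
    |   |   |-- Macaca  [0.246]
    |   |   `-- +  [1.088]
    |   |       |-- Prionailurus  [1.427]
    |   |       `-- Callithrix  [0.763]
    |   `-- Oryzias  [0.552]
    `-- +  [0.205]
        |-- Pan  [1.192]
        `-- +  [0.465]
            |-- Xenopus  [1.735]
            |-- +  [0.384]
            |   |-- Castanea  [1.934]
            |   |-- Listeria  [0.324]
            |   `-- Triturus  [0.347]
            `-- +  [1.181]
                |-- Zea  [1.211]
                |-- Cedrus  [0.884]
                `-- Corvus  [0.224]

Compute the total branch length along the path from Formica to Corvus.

The path runs Formica → … → MRCA → … → Corvus; the MRCA is the root of the tree.
Branch lengths along that path: 1.107 + 1.777 + 0.489 + 0.205 + 0.465 + 1.181 + 0.224 = 5.448.

5.448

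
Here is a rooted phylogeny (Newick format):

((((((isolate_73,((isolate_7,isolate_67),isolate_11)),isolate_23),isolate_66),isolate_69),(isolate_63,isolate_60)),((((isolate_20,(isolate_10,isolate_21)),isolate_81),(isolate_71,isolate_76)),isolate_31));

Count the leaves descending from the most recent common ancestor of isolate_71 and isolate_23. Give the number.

16

The MRCA of isolate_71 and isolate_23 is the root, so the clade is the entire tree.
That clade contains 16 terminal taxa: isolate_10, isolate_11, isolate_20, isolate_21, isolate_23, isolate_31, isolate_60, isolate_63, isolate_66, isolate_67, isolate_69, isolate_7, isolate_71, isolate_73, isolate_76, isolate_81.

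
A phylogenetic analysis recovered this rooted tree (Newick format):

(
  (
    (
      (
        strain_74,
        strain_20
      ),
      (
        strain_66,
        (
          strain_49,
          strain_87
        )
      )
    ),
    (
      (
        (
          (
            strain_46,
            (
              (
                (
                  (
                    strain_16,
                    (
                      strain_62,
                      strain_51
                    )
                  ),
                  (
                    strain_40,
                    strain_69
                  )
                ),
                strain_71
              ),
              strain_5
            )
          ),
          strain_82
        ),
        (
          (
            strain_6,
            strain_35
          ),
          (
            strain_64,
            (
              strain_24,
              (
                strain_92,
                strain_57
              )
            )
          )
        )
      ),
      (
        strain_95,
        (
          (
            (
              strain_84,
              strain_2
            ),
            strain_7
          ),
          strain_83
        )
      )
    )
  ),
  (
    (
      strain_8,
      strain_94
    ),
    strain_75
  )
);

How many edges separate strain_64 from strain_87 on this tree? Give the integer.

The MRCA of strain_64 and strain_87 is the node subtending (((strain_74,strain_20),(strain_66,(strain_49,strain_87))),((((strain_46,((((strain_16,(strain_62,strain_51)),(strain_40,strain_69)),strain_71),strain_5)),strain_82),((strain_6,strain_35),(strain_64,(strain_24,(strain_92,strain_57))))),(strain_95,(((strain_84,strain_2),strain_7),strain_83)))).
From strain_64 up to that node: 5 branches. From strain_87 up to the same node: 4 branches. Total: 5 + 4 = 9.

9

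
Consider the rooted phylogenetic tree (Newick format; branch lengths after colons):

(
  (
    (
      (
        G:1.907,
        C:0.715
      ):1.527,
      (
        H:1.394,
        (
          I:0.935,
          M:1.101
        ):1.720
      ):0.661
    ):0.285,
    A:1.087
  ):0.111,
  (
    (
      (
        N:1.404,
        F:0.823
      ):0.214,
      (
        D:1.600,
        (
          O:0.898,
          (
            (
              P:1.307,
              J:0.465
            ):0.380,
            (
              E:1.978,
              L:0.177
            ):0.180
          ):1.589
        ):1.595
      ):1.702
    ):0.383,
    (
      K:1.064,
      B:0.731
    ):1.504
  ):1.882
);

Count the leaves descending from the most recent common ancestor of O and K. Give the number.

10

The MRCA of O and K is the node subtending (((N,F),(D,(O,((P,J),(E,L))))),(K,B)).
That clade contains 10 terminal taxa: B, D, E, F, J, K, L, N, O, P.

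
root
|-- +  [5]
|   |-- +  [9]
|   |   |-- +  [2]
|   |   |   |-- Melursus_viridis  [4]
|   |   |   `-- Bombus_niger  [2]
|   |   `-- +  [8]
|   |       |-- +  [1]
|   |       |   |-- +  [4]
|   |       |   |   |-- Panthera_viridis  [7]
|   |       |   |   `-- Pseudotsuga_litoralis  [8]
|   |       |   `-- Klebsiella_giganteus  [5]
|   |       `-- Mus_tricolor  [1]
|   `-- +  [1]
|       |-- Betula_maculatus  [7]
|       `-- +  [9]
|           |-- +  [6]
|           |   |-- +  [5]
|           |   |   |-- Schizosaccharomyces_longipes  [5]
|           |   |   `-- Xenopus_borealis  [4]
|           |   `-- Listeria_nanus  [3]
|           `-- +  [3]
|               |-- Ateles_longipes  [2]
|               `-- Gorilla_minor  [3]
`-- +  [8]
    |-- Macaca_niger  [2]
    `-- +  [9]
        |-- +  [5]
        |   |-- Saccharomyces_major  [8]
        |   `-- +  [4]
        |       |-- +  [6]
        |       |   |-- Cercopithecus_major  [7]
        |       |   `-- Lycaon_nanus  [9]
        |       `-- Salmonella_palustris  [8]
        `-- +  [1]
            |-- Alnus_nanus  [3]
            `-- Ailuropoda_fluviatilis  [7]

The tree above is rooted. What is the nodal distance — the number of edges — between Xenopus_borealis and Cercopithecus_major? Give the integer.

12

The MRCA of Xenopus_borealis and Cercopithecus_major is the root of the tree.
From Xenopus_borealis up to that node: 6 branches. From Cercopithecus_major up to the same node: 6 branches. Total: 6 + 6 = 12.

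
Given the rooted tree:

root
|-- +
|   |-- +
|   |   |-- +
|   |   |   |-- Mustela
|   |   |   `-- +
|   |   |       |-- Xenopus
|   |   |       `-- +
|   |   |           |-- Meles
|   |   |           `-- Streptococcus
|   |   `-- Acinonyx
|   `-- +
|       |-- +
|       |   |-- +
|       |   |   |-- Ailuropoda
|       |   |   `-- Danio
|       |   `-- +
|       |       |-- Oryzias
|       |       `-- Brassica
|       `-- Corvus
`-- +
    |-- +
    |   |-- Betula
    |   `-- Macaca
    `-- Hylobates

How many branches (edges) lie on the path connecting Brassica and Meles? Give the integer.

9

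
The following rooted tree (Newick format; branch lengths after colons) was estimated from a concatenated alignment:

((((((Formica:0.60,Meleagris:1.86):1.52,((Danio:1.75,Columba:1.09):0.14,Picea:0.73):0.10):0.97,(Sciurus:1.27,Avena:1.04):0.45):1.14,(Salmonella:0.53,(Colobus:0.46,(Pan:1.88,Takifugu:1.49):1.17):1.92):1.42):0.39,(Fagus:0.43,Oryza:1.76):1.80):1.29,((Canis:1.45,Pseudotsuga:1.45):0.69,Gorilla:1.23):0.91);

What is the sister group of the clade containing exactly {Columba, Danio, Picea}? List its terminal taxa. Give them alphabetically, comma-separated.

Formica, Meleagris

The clade containing exactly {Columba, Danio, Picea} attaches to the tree at the node subtending ((Formica,Meleagris),((Danio,Columba),Picea)).
The other lineage descending from that same node — the sister group — is (Formica,Meleagris); its 2 tips in alphabetical order are the answer.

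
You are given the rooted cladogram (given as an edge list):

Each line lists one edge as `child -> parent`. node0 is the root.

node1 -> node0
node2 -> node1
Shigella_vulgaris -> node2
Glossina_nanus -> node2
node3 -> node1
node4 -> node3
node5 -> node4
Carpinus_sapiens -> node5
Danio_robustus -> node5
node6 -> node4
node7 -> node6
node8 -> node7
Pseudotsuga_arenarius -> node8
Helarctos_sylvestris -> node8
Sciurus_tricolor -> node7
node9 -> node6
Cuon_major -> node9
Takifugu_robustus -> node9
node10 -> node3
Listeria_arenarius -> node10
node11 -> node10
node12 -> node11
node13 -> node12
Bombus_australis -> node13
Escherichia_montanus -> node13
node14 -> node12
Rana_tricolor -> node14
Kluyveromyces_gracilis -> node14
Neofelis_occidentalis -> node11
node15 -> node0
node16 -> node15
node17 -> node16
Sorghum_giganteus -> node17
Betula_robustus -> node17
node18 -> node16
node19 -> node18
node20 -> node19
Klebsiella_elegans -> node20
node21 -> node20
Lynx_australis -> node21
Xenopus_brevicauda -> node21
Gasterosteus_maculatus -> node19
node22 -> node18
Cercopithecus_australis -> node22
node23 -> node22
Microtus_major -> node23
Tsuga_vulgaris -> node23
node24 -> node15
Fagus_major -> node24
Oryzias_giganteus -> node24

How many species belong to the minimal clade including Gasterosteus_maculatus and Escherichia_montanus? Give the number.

26

The MRCA of Gasterosteus_maculatus and Escherichia_montanus is the root, so the clade is the entire tree.
That clade contains 26 terminal taxa: Betula_robustus, Bombus_australis, Carpinus_sapiens, Cercopithecus_australis, Cuon_major, Danio_robustus, Escherichia_montanus, Fagus_major, Gasterosteus_maculatus, Glossina_nanus, Helarctos_sylvestris, Klebsiella_elegans, Kluyveromyces_gracilis, Listeria_arenarius, Lynx_australis, Microtus_major, Neofelis_occidentalis, Oryzias_giganteus, Pseudotsuga_arenarius, Rana_tricolor, Sciurus_tricolor, Shigella_vulgaris, Sorghum_giganteus, Takifugu_robustus, Tsuga_vulgaris, Xenopus_brevicauda.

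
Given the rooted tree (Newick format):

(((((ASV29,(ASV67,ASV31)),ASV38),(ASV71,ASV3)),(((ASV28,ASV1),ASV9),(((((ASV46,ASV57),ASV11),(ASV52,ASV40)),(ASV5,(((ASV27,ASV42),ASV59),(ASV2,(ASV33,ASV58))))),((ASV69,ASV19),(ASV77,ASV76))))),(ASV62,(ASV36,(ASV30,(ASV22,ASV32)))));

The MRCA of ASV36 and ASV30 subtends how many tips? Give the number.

The MRCA of ASV36 and ASV30 is the node subtending (ASV36,(ASV30,(ASV22,ASV32))).
That clade contains 4 terminal taxa: ASV22, ASV30, ASV32, ASV36.

4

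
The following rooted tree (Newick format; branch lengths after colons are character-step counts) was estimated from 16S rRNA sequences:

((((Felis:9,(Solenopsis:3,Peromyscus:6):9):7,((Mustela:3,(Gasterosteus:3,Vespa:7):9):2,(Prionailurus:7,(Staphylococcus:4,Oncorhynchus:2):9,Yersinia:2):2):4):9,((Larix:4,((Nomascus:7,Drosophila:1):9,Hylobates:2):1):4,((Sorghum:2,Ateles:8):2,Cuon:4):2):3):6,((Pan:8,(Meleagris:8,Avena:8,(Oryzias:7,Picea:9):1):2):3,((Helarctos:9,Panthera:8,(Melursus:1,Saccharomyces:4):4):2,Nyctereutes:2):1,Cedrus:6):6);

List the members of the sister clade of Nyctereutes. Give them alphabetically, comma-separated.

Helarctos, Melursus, Panthera, Saccharomyces

Nyctereutes attaches to the tree at the node subtending ((Helarctos,Panthera,(Melursus,Saccharomyces)),Nyctereutes).
The other lineage descending from that same node — the sister group — is (Helarctos,Panthera,(Melursus,Saccharomyces)); its 4 tips in alphabetical order are the answer.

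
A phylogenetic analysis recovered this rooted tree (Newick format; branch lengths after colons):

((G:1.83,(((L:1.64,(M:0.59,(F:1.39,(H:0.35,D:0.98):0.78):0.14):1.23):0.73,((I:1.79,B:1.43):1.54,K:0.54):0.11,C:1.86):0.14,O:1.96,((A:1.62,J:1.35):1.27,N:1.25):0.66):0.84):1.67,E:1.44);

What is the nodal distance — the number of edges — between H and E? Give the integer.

The MRCA of H and E is the root of the tree.
From H up to that node: 8 branches. From E up to the same node: 1 branch. Total: 8 + 1 = 9.

9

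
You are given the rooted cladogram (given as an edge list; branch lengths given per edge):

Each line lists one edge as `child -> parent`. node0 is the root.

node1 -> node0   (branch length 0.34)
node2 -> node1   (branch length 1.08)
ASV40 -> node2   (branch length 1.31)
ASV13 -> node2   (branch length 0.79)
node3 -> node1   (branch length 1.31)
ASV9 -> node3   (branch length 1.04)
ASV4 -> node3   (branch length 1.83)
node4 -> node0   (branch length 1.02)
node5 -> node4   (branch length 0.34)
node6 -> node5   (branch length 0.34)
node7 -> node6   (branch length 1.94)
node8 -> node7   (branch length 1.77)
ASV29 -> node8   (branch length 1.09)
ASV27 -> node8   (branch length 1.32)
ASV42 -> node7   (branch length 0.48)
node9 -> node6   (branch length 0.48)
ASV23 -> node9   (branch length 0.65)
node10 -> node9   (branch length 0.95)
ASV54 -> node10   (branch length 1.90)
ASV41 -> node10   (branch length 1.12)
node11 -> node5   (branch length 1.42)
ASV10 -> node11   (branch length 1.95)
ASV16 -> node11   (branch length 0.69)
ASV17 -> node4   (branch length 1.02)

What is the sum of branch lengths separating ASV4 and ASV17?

The path runs ASV4 → … → MRCA → … → ASV17; the MRCA is the root of the tree.
Branch lengths along that path: 1.83 + 1.31 + 0.34 + 1.02 + 1.02 = 5.52.

5.52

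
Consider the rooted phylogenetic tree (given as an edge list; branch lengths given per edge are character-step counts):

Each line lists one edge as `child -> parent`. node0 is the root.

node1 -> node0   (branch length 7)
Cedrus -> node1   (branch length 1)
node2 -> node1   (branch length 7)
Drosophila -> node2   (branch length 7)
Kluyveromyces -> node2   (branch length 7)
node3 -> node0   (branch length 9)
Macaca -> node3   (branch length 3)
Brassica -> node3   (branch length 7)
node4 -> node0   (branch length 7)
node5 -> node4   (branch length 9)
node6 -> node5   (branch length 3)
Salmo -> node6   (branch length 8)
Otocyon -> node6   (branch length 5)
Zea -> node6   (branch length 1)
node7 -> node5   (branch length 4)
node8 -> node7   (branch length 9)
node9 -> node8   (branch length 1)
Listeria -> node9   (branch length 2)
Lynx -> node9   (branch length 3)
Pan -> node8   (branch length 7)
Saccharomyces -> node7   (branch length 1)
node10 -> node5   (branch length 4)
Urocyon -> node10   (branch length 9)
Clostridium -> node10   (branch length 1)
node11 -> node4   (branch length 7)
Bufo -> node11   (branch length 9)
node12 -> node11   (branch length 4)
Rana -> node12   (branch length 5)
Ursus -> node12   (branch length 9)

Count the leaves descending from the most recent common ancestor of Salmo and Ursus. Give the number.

The MRCA of Salmo and Ursus is the node subtending (((Salmo,Otocyon,Zea),(((Listeria,Lynx),Pan),Saccharomyces),(Urocyon,Clostridium)),(Bufo,(Rana,Ursus))).
That clade contains 12 terminal taxa: Bufo, Clostridium, Listeria, Lynx, Otocyon, Pan, Rana, Saccharomyces, Salmo, Urocyon, Ursus, Zea.

12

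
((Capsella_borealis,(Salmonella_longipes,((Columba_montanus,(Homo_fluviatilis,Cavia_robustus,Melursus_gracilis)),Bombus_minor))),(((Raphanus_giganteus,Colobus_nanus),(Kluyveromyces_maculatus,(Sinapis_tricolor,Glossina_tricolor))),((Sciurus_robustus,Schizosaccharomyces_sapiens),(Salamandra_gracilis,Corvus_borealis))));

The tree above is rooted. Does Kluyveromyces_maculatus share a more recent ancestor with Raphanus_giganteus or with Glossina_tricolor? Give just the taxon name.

Glossina_tricolor

The MRCA of Kluyveromyces_maculatus and Glossina_tricolor subtends (Kluyveromyces_maculatus,(Sinapis_tricolor,Glossina_tricolor)) (3 taxa).
The MRCA of Kluyveromyces_maculatus and Raphanus_giganteus subtends ((Raphanus_giganteus,Colobus_nanus),(Kluyveromyces_maculatus,(Sinapis_tricolor,Glossina_tricolor))) (5 taxa).
The first is nested inside the second, so Kluyveromyces_maculatus shares a more recent common ancestor with Glossina_tricolor.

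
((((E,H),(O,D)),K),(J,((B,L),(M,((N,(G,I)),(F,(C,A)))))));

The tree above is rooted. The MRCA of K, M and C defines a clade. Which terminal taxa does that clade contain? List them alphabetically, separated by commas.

A, B, C, D, E, F, G, H, I, J, K, L, M, N, O

Tracing K: it sits inside (((E,H),(O,D)),K).
Tracing M: it sits inside (M,((N,(G,I)),(F,(C,A)))).
Tracing C: it sits inside (C,A).
The smallest clade enclosing all 3 is the whole tree (their MRCA is the root), so the answer is all 15 tips in alphabetical order.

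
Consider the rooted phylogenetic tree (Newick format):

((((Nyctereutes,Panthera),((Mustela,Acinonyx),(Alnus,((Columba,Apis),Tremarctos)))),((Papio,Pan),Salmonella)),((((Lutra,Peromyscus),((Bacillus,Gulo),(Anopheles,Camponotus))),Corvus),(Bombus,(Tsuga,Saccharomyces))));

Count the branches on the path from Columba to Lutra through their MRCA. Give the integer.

The MRCA of Columba and Lutra is the root of the tree.
From Columba up to that node: 7 branches. From Lutra up to the same node: 5 branches. Total: 7 + 5 = 12.

12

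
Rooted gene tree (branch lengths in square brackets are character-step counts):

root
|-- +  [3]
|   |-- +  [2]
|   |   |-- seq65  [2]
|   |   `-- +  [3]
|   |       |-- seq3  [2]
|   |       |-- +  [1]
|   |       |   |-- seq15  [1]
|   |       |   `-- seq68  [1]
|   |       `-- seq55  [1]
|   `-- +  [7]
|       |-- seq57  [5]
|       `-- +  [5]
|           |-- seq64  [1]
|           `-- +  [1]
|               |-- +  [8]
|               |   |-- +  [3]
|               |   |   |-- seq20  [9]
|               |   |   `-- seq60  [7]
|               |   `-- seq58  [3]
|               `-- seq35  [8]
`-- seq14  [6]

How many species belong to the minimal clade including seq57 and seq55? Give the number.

11

The MRCA of seq57 and seq55 is the node subtending ((seq65,(seq3,(seq15,seq68),seq55)),(seq57,(seq64,(((seq20,seq60),seq58),seq35)))).
That clade contains 11 terminal taxa: seq15, seq20, seq3, seq35, seq55, seq57, seq58, seq60, seq64, seq65, seq68.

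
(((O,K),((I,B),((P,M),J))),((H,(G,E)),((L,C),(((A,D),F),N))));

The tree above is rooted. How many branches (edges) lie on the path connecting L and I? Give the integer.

The MRCA of L and I is the root of the tree.
From L up to that node: 4 branches. From I up to the same node: 4 branches. Total: 4 + 4 = 8.

8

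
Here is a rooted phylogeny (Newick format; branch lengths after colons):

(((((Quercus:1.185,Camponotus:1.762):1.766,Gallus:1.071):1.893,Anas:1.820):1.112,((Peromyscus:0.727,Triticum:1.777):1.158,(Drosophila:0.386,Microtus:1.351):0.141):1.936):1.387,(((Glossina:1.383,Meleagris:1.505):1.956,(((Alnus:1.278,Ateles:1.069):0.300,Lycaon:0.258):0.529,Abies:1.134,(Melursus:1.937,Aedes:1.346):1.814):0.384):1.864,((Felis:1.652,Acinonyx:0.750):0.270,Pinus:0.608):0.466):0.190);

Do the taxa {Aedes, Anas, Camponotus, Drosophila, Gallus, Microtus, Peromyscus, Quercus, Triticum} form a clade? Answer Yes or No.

No

The MRCA of the listed taxa is the root, so the smallest clade containing them is the whole tree.
That clade also contains Abies, Acinonyx, Alnus, Ateles, Felis, Glossina, Lycaon, Meleagris, Melursus, Pinus, which are not in the proposed group, so the group is not monophyletic.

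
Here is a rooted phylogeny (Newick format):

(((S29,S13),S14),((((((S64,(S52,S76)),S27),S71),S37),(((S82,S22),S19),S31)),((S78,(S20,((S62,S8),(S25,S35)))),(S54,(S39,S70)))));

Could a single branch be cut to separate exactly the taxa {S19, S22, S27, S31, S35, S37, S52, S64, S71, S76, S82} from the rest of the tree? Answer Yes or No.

The MRCA of the listed taxa subtends ((((((S64,(S52,S76)),S27),S71),S37),(((S82,S22),S19),S31)),((S78,(S20,((S62,S8),(S25,S35)))),(S54,(S39,S70)))).
That clade also contains S20, S25, S39, S54, S62, S70, S78, S8, which are not in the proposed group, so the group is not monophyletic.

No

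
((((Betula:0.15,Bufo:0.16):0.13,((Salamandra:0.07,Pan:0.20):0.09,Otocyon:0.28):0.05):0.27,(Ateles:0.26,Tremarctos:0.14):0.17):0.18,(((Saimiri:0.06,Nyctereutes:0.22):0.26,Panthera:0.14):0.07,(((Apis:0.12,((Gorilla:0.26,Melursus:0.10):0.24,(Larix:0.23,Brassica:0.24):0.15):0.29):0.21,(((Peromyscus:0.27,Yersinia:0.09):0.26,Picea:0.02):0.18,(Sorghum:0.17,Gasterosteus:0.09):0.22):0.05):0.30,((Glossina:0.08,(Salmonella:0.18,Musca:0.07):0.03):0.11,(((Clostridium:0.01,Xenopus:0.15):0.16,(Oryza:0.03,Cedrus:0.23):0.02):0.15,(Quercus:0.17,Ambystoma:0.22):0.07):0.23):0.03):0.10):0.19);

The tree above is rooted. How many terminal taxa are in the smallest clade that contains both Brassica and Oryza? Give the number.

19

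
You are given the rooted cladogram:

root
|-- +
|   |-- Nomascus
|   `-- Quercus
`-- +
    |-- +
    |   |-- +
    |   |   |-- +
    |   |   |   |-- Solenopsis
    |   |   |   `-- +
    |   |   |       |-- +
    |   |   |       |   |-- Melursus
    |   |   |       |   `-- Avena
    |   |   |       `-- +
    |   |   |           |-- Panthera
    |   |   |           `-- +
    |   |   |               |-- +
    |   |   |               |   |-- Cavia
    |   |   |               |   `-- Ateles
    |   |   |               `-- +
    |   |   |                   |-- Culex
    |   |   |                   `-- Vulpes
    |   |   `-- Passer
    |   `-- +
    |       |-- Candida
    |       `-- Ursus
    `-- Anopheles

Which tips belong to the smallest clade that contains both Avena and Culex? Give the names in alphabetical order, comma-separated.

Ateles, Avena, Cavia, Culex, Melursus, Panthera, Vulpes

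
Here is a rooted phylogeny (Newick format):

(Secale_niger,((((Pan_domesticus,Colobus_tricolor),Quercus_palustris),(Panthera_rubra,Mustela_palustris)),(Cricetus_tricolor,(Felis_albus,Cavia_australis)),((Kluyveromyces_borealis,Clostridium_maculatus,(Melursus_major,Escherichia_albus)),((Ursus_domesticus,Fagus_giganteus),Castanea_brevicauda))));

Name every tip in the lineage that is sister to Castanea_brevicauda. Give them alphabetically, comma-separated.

Fagus_giganteus, Ursus_domesticus

Castanea_brevicauda attaches to the tree at the node subtending ((Ursus_domesticus,Fagus_giganteus),Castanea_brevicauda).
The other lineage descending from that same node — the sister group — is (Ursus_domesticus,Fagus_giganteus); its 2 tips in alphabetical order are the answer.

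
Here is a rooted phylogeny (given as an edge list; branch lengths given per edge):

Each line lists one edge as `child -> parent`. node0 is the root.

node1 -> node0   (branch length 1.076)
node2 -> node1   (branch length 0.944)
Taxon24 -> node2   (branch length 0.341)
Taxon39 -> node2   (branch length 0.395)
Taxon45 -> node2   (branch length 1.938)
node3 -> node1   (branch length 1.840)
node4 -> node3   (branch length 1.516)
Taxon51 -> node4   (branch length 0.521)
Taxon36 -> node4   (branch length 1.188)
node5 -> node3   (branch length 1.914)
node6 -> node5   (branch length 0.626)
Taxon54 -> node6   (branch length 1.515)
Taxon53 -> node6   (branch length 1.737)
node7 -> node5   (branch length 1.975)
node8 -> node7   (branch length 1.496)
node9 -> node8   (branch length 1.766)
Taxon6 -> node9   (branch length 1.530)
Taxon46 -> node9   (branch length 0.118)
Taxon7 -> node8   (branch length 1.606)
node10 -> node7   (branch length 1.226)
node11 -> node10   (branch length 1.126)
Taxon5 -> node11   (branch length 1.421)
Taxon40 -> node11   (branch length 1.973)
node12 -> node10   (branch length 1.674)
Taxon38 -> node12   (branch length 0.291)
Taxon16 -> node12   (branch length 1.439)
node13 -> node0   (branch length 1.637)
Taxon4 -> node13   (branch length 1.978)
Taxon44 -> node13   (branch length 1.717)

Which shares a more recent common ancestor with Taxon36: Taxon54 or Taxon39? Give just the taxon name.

Taxon54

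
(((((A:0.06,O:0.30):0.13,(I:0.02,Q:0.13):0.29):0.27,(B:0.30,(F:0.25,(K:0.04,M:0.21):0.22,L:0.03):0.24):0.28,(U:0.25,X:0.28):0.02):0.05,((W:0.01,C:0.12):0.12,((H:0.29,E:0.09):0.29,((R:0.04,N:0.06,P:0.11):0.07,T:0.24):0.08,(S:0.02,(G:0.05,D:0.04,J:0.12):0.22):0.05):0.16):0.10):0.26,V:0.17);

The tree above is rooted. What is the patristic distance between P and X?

0.87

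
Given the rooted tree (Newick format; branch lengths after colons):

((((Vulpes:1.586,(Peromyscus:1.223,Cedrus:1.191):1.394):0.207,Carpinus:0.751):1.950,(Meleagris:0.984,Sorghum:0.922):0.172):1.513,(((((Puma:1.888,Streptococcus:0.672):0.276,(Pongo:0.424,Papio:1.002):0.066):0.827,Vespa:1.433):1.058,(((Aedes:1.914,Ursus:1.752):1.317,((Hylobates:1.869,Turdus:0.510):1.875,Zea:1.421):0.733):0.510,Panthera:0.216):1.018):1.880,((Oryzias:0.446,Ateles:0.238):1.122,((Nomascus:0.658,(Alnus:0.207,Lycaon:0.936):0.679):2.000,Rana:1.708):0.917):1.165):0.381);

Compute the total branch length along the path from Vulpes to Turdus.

The path runs Vulpes → … → MRCA → … → Turdus; the MRCA is the root of the tree.
Branch lengths along that path: 1.586 + 0.207 + 1.950 + 1.513 + 0.381 + 1.880 + 1.018 + 0.510 + 0.733 + 1.875 + 0.510 = 12.163.

12.163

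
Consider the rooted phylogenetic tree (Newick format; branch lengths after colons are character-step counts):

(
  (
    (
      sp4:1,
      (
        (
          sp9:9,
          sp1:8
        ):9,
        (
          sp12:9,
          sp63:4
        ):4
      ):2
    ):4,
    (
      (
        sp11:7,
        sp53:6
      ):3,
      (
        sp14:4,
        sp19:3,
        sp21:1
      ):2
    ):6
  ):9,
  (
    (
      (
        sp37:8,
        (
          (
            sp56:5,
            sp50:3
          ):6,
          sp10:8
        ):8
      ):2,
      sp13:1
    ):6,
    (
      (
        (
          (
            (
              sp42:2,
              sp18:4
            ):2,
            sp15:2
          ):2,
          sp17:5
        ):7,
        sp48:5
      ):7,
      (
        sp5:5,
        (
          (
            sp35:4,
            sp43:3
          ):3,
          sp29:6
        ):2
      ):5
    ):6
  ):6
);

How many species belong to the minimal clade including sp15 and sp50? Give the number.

The MRCA of sp15 and sp50 is the node subtending (((sp37,((sp56,sp50),sp10)),sp13),(((((sp42,sp18),sp15),sp17),sp48),(sp5,((sp35,sp43),sp29)))).
That clade contains 14 terminal taxa: sp10, sp13, sp15, sp17, sp18, sp29, sp35, sp37, sp42, sp43, sp48, sp5, sp50, sp56.

14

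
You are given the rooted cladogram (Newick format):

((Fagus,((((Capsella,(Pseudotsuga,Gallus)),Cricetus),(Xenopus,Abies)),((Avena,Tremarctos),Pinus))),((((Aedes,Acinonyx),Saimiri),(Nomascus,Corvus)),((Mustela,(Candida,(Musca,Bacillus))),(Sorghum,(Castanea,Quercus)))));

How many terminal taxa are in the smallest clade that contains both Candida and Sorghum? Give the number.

7

The MRCA of Candida and Sorghum is the node subtending ((Mustela,(Candida,(Musca,Bacillus))),(Sorghum,(Castanea,Quercus))).
That clade contains 7 terminal taxa: Bacillus, Candida, Castanea, Musca, Mustela, Quercus, Sorghum.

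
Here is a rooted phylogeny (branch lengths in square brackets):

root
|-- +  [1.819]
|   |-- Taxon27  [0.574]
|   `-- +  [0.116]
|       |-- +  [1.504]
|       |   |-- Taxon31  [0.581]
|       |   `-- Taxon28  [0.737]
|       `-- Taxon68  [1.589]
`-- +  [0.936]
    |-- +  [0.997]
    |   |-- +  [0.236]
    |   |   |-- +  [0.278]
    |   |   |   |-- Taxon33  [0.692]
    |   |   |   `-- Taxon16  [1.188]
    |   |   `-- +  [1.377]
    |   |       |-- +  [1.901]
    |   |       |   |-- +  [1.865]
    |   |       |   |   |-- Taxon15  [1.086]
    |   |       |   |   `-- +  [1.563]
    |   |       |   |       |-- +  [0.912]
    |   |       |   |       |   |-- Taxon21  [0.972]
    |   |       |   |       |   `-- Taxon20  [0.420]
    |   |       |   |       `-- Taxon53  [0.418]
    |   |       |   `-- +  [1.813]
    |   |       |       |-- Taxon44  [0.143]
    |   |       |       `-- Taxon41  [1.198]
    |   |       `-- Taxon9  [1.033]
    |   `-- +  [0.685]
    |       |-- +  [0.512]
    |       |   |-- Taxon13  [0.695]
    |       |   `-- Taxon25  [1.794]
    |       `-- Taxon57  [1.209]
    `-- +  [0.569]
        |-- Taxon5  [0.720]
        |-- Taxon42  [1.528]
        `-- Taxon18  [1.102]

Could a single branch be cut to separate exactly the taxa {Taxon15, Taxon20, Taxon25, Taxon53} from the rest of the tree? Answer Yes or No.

The MRCA of the listed taxa subtends (((Taxon33,Taxon16),(((Taxon15,((Taxon21,Taxon20),Taxon53)),(Taxon44,Taxon41)),Taxon9)),((Taxon13,Taxon25),Taxon57)).
That clade also contains Taxon13, Taxon16, Taxon21, Taxon33, Taxon41, Taxon44, Taxon57, Taxon9, which are not in the proposed group, so the group is not monophyletic.

No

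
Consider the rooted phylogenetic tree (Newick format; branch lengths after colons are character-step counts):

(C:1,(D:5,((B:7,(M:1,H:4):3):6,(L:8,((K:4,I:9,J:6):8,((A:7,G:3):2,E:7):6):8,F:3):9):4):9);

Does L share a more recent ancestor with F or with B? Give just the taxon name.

The MRCA of L and F subtends (L,((K,I,J),((A,G),E)),F) (8 taxa).
The MRCA of L and B subtends ((B,(M,H)),(L,((K,I,J),((A,G),E)),F)) (11 taxa).
The first is nested inside the second, so L shares a more recent common ancestor with F.

F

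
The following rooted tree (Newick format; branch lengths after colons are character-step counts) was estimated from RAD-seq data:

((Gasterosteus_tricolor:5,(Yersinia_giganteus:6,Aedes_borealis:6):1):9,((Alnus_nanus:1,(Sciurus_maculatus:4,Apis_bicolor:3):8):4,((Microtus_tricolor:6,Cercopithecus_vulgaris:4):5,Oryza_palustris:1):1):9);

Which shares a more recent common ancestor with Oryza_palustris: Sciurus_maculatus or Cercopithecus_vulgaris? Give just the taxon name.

The MRCA of Oryza_palustris and Cercopithecus_vulgaris subtends ((Microtus_tricolor,Cercopithecus_vulgaris),Oryza_palustris) (3 taxa).
The MRCA of Oryza_palustris and Sciurus_maculatus subtends ((Alnus_nanus,(Sciurus_maculatus,Apis_bicolor)),((Microtus_tricolor,Cercopithecus_vulgaris),Oryza_palustris)) (6 taxa).
The first is nested inside the second, so Oryza_palustris shares a more recent common ancestor with Cercopithecus_vulgaris.

Cercopithecus_vulgaris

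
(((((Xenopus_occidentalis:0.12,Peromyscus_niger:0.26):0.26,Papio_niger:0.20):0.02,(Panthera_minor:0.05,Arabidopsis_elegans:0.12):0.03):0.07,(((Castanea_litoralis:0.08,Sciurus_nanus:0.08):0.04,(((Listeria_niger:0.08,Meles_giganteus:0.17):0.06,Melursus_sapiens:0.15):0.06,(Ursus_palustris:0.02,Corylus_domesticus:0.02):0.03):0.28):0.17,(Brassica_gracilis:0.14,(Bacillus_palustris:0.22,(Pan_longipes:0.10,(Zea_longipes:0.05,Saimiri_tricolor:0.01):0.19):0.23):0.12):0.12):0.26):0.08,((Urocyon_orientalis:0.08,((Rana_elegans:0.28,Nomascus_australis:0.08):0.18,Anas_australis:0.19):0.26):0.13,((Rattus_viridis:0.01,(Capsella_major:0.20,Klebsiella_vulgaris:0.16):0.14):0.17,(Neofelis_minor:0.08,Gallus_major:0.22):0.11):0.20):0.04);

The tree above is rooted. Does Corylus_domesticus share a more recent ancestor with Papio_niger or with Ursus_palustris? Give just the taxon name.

Ursus_palustris

The MRCA of Corylus_domesticus and Ursus_palustris subtends (Ursus_palustris,Corylus_domesticus) (2 taxa).
The MRCA of Corylus_domesticus and Papio_niger subtends ((((Xenopus_occidentalis,Peromyscus_niger),Papio_niger),(Panthera_minor,Arabidopsis_elegans)),(((Castanea_litoralis,Sciurus_nanus),(((Listeria_niger,Meles_giganteus),Melursus_sapiens),(Ursus_palustris,Corylus_domesticus))),(Brassica_gracilis,(Bacillus_palustris,(Pan_longipes,(Zea_longipes,Saimiri_tricolor)))))) (17 taxa).
The first is nested inside the second, so Corylus_domesticus shares a more recent common ancestor with Ursus_palustris.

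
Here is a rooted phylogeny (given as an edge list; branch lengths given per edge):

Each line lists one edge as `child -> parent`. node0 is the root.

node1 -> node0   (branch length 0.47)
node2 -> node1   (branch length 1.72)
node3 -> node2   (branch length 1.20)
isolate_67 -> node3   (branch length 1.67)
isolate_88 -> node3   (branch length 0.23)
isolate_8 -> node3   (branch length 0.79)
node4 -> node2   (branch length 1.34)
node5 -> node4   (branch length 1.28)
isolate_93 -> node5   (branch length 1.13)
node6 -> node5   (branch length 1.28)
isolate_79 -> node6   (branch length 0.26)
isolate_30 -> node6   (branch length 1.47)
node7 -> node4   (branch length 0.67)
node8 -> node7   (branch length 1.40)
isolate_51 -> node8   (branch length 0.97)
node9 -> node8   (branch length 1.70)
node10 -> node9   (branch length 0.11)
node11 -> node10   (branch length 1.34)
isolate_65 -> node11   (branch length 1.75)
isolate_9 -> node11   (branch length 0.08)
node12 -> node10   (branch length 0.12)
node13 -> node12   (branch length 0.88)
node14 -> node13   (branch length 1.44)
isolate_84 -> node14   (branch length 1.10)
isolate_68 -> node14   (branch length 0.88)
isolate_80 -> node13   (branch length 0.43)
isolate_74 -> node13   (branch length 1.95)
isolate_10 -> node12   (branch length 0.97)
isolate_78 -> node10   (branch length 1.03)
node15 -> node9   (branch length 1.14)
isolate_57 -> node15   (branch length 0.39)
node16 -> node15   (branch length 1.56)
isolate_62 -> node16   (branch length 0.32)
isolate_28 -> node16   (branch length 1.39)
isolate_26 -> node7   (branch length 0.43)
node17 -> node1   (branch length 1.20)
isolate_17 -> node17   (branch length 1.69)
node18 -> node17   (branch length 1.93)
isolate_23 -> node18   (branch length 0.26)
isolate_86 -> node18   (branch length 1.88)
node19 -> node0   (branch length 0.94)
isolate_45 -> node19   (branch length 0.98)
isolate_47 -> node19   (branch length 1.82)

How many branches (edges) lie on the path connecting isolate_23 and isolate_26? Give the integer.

The MRCA of isolate_23 and isolate_26 is the node subtending (((isolate_67,isolate_88,isolate_8),((isolate_93,(isolate_79,isolate_30)),((isolate_51,(((isolate_65,isolate_9),(((isolate_84,isolate_68),isolate_80,isolate_74),isolate_10),isolate_78),(isolate_57,(isolate_62,isolate_28)))),isolate_26))),(isolate_17,(isolate_23,isolate_86))).
From isolate_23 up to that node: 3 branches. From isolate_26 up to the same node: 4 branches. Total: 3 + 4 = 7.

7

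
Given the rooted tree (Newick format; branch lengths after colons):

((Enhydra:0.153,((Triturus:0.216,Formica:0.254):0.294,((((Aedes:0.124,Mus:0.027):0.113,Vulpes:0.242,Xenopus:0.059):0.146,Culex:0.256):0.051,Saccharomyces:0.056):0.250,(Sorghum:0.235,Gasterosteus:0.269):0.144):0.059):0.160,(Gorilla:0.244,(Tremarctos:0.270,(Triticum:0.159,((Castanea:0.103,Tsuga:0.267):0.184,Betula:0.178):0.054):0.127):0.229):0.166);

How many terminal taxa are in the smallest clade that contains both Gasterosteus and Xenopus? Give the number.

10

The MRCA of Gasterosteus and Xenopus is the node subtending ((Triturus,Formica),((((Aedes,Mus),Vulpes,Xenopus),Culex),Saccharomyces),(Sorghum,Gasterosteus)).
That clade contains 10 terminal taxa: Aedes, Culex, Formica, Gasterosteus, Mus, Saccharomyces, Sorghum, Triturus, Vulpes, Xenopus.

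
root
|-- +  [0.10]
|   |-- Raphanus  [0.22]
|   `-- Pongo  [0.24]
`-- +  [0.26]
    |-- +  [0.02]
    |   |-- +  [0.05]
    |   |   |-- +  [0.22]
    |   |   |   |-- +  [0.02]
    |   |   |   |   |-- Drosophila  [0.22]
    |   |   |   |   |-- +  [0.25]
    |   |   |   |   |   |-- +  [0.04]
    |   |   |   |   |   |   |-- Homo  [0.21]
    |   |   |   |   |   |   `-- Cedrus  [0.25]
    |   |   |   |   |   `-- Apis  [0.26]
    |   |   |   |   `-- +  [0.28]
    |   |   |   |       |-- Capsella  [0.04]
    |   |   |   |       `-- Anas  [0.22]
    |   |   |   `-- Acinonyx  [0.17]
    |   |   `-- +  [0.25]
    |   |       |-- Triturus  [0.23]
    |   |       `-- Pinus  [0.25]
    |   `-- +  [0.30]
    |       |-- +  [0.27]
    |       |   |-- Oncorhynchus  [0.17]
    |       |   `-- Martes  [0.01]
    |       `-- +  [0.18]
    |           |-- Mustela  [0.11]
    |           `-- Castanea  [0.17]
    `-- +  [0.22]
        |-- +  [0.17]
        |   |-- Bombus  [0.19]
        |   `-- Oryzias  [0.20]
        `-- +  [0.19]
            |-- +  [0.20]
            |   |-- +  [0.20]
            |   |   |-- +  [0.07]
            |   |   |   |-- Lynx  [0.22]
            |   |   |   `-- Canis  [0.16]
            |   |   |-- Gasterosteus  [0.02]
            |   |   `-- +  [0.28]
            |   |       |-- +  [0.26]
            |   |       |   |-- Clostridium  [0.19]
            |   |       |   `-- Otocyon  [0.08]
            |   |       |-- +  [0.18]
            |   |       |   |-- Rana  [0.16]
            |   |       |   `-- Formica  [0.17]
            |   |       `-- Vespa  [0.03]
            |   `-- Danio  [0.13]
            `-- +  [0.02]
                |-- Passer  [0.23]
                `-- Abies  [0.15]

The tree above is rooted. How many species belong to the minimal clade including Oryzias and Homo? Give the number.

26

The MRCA of Oryzias and Homo is the node subtending (((((Drosophila,((Homo,Cedrus),Apis),(Capsella,Anas)),Acinonyx),(Triturus,Pinus)),((Oncorhynchus,Martes),(Mustela,Castanea))),((Bombus,Oryzias),((((Lynx,Canis),Gasterosteus,((Clostridium,Otocyon),(Rana,Formica),Vespa)),Danio),(Passer,Abies)))).
That clade contains 26 terminal taxa: Abies, Acinonyx, Anas, Apis, Bombus, Canis, Capsella, Castanea, Cedrus, Clostridium, Danio, Drosophila, Formica, Gasterosteus, Homo, Lynx, Martes, Mustela, Oncorhynchus, Oryzias, Otocyon, Passer, Pinus, Rana, Triturus, Vespa.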